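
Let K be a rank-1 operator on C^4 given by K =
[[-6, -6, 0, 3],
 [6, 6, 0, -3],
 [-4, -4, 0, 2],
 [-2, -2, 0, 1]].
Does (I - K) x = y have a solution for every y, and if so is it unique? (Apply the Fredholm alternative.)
(I - K) is singular (det(I - K) = 0, i.e. 1 ∈ sigma(K)). (I - K) x = y is solvable iff y ⊥ ker((I - K)^*) = span{(-2, -2, 0, 1)}, i.e. iff -2y_1 - 2y_2 + y_4 = 0. When solvable, the solutions are x = y + c·(3, -3, 2, 1), c arbitrary (ker(I - K) = span{(3, -3, 2, 1)}, dimension 1).

K has rank 1, so it is an outer product K = u v^T: every row of K is a multiple of one row vector. Reading off the entries, u = (3, -3, 2, 1) and v = (-2, -2, 0, 1) (row i of K equals u_i·v^T). A rank-one matrix u v^T satisfies K u = u (v·u) and kills the (3)-dimensional subspace v^⊥, so its characteristic polynomial is lambda^3 (lambda - v·u) with v·u = tr K = 1. Hence the eigenvalues of I - K are 1 (multiplicity 3) and 1 - (1) = 0, so det(I - K) = 0. (Direct check: I - K =
[[7, 6, 0, -3],
 [-6, -5, 0, 3],
 [4, 4, 1, -2],
 [2, 2, 0, 0]]
has determinant 0.) So 1 is an eigenvalue of K and (I - K) is not invertible. The finite-dimensional Fredholm alternative says: either (I - K) is invertible, or ker(I - K) ≠ {0} and then range(I - K) = ker((I - K)^*)^⊥, with dim ker(I - K) = dim ker((I - K)^*). We are in the second case, so we need both kernels. Kernel of I - K: (I - K) u = u - u (v·u) = u - u = 0, so ker(I - K) = span{u} = span{(3, -3, 2, 1)} (it is exactly 1-dimensional because rank(I - K) = 3). Kernel of the adjoint: K is real, so (I - K)^* = I - K^T = I - v u^T, and (I - v u^T) v = v - v (u·v) = 0; hence ker((I - K)^*) = span{v} = span{(-2, -2, 0, 1)}. Therefore (I - K) x = y is solvable iff <y, v> = 0, i.e. iff -2y_1 - 2y_2 + y_4 = 0. When this holds, K y = u (v·y) = 0, so (I - K) y = y and x = y is a particular solution; the full solution set is the line x = y + c·u = y + c·(3, -3, 2, 1), c ∈ C.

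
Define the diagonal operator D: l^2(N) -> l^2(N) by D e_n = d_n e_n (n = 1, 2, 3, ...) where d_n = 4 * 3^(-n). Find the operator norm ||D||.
||D|| = 4/3 (attained at n = 1)

For D diagonal, ||D|| = sup_n |d_n|. The sequence d_n = 4 * 3^(-n) is positive and strictly decreasing (ratio 3^(-1) < 1), so the supremum is d_1 = 4/3. Hence ||D|| = 4/3.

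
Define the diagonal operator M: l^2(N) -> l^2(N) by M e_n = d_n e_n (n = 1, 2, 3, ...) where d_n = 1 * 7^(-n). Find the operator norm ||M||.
||M|| = 1/7 (attained at n = 1)

For M diagonal, ||M|| = sup_n |d_n|. The sequence d_n = 1 * 7^(-n) is positive and strictly decreasing (ratio 7^(-1) < 1), so the supremum is d_1 = 1/7. Hence ||M|| = 1/7.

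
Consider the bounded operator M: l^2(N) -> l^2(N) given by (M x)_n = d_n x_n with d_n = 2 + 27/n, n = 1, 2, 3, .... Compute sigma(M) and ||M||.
sigma(M) = {2 + 27/n : n ≥ 1} ∪ {2}; ||M|| = 29

A bounded diagonal operator on l^2 with diagonal entries d_n has spectrum equal to the closure of {d_n : n ≥ 1}: every d_n is an eigenvalue (with eigenvector e_n), so {d_n} ⊂ sigma(M); the spectrum is closed, so its closure is too; and for lambda not in the closure, (M - lambda I) has bounded inverse (the diagonal entries 1/(d_n - lambda) are bounded). For our sequence d_n = 2 + 27/n, n = 1, 2, 3, ...:
  - {d_n} = {2 + 27/n : n ≥ 1}; the only limit point is 2
  - closure = {2 + 27/n : n ≥ 1} ∪ {2}
For the norm: a diagonal operator has ||M|| = sup_n |d_n|. Here d_n = 2 + 27/n is positive and decreasing, so sup_n |d_n| = d_1 = 2 + 27 = 29. So ||M|| = 29.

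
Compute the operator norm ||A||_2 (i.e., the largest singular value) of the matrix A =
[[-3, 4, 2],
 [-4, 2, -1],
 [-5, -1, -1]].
||A||_2 ≈ 7.5075 (= sqrt(largest eigenvalue of A^T A))

||A||_2 = sigma_max(A) = sqrt(lambda_max(A^T A)). Form the symmetric matrix M = A^T A =
[[50, -15, 3],
 [-15, 21, 7],
 [3, 7, 6]].
Its characteristic polynomial (trace, sum of principal 2x2 minors, determinant of M give the coefficients) is
  p(λ) = det(λ I - M) = λ^3 - 77λ^2 + 1193λ - 1681.
No integer candidate from the rational root theorem (±divisors of 1681) is a root, so the roots are irrational. The cubic discriminant is Δ = 1280205792 > 0, so there are three distinct real roots. p(1) = -564 and p(2) = 405 have opposite signs, so a root lies in (1, 2); Newton's method refines it to λ ≈ 1.5637. p(19) = 48 and p(20) = -621 have opposite signs, so a root lies in (19, 20); Newton's method refines it to λ ≈ 19.0737. p(56) = -729 and p(57) = 1340 have opposite signs, so a root lies in (56, 57); Newton's method refines it to λ ≈ 56.3627. Check (Vieta): the three roots sum to 77, matching tr M = 77.
So the eigenvalues of A^T A are ≈ 1.5637, 19.0737, 56.3627 (all ≥ 0, as they must be for A^T A). The largest is λ_max ≈ 56.3627, hence ||A||_2 = sqrt(λ_max) ≈ 7.5075.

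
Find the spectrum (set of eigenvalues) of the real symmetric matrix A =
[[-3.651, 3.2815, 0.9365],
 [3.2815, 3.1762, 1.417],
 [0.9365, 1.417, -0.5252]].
sigma(A) ≈ {-5, -1, 5}

A is real symmetric, so its spectrum consists of real eigenvalues. Expanding the characteristic polynomial of the displayed matrix gives
  det(λ I - A) = p(λ) = λ^3 + (1)λ^2 + (-25)λ + (-25).
Solving p(λ) = 0 yields eigenvalues ≈ -5, -1, 5. (A is shown rounded to 4 decimals, so these recover the underlying integer eigenvalues to within that precision.)
Verification: the trace of A = -1 equals the sum of eigenvalues -1, and det(A) ≈ 25.0003 matches the eigenvalue product 25.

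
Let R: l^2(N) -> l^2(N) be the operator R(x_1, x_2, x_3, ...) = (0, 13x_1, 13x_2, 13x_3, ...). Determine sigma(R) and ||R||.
sigma(R) = closed disk {z in C : |z| ≤ 13}; ||R|| = 13

Note R = 13·U where U is the unit right shift (U x)_k = x_{k-1} (with x_0 := 0); so ||R|| = 13||U|| and sigma(R) = 13·sigma(U). ||R x||^2 = sum_{k≥1} |13x_k|^2 = 169||x||^2, so ||R|| = 13 and sigma(R) ⊂ {|z| ≤ 13}. For any |lambda| < 13, the equation (R - lambda I) x = 0 forces x_1 = 0, then 13x_k = lambda x_{k+1} ⇒ x = 0, so R has no eigenvalues. But (R - lambda I) is not surjective for |lambda| < 13: solving (R - lambda I) x = e_1 would require x_n proportional to (lambda/13)^(-n), which is not in l^2. So every |lambda| < 13 lies in the residual spectrum. The boundary |lambda| = 13 is in the approximate point spectrum (the spectrum is closed). Hence sigma(R) is the closed disk of radius 13.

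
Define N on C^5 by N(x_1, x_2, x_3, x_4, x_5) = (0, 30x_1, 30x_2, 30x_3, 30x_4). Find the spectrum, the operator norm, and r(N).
sigma(N) = {0}; ||N|| = 30; r(N) = 0. (N is nilpotent with N^5 = 0.)

On C^5, N is a strictly lower-triangular matrix with 30 on the subdiagonal and zeros elsewhere, so its characteristic polynomial is lambda^5 and every eigenvalue is 0: sigma(N) = {0}. For the operator norm, N e_i = 30e_{i+1} for i = 1, ..., 4 and N e_5 = 0, so the singular values of N are 30 (with multiplicity 4) and 0; hence ||N|| = 30. The spectral radius r(N) = max|lambda| = 0. Note ||N|| > r(N) — characteristic of non-normal nilpotent operators. Indeed N^5 = 0.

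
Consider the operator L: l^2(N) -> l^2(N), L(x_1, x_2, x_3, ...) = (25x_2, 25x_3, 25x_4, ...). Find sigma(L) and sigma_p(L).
sigma(L) = closed disk {z in C : |z| ≤ 25}; sigma_p(L) = open disk {z in C : |z| < 25}

Note L = 25·V where V is the unit left shift (V x)_k = x_{k+1}; so sigma(L) = 25·sigma(V) and ||L|| = 25||V||. ||L x||^2 = 625sum_{k≥2} |x_k|^2 ≤ 625||x||^2, with equality on {x : x_1 = 0}, so ||L|| = 25. For any lambda with |lambda| < 25, set r = lambda/25 (|r| < 1); the vector x = (1, r, r^2, ...) is in l^2 and satisfies L x = 25(r, r^2, ...) = lambda x, so lambda is an eigenvalue. On the boundary |lambda| = 25 the geometric series diverges, so no l^2 eigenvector exists, but these lambda lie in the approximate point spectrum. Hence sigma(L) is the closed disk of radius 25 and sigma_p(L) is the open disk.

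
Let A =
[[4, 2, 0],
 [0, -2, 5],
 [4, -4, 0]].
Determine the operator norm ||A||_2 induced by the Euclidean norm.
||A||_2 ≈ 6.2828 (= sqrt(largest eigenvalue of A^T A))

||A||_2 = sigma_max(A) = sqrt(lambda_max(A^T A)). Form the symmetric matrix M = A^T A =
[[32, -8, 0],
 [-8, 24, -10],
 [0, -10, 25]].
Its characteristic polynomial (trace, sum of principal 2x2 minors, determinant of M give the coefficients) is
  p(λ) = det(λ I - M) = λ^3 - 81λ^2 + 2004λ - 14400.
No integer candidate from the rational root theorem (±divisors of 14400) is a root, so the roots are irrational. The cubic discriminant is Δ = 21355920 > 0, so there are three distinct real roots. p(12) = -288 and p(13) = 160 have opposite signs, so a root lies in (12, 13); Newton's method refines it to λ ≈ 12.62. p(28) = 160 and p(29) = -16 have opposite signs, so a root lies in (28, 29); Newton's method refines it to λ ≈ 28.9067. p(39) = -126 and p(40) = 160 have opposite signs, so a root lies in (39, 40); Newton's method refines it to λ ≈ 39.4732. Check (Vieta): the three roots sum to 81, matching tr M = 81.
So the eigenvalues of A^T A are ≈ 12.62, 28.9067, 39.4732 (all ≥ 0, as they must be for A^T A). The largest is λ_max ≈ 39.4732, hence ||A||_2 = sqrt(λ_max) ≈ 6.2828.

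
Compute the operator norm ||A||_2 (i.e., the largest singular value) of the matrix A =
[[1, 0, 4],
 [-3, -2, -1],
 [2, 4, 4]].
||A||_2 ≈ 7.4568 (= sqrt(largest eigenvalue of A^T A))

||A||_2 = sigma_max(A) = sqrt(lambda_max(A^T A)). Form the symmetric matrix M = A^T A =
[[14, 14, 15],
 [14, 20, 18],
 [15, 18, 33]].
Its characteristic polynomial (trace, sum of principal 2x2 minors, determinant of M give the coefficients) is
  p(λ) = det(λ I - M) = λ^3 - 67λ^2 + 657λ - 1296.
No integer candidate from the rational root theorem (±divisors of 1296) is a root, so the roots are irrational. The cubic discriminant is Δ = 225668997 > 0, so there are three distinct real roots. p(2) = -242 and p(3) = 99 have opposite signs, so a root lies in (2, 3); Newton's method refines it to λ ≈ 2.6713. p(8) = 184 and p(9) = -81 have opposite signs, so a root lies in (8, 9); Newton's method refines it to λ ≈ 8.7254. p(55) = -1461 and p(56) = 1000 have opposite signs, so a root lies in (55, 56); Newton's method refines it to λ ≈ 55.6033. Check (Vieta): the three roots sum to 67, matching tr M = 67.
So the eigenvalues of A^T A are ≈ 2.6713, 8.7254, 55.6033 (all ≥ 0, as they must be for A^T A). The largest is λ_max ≈ 55.6033, hence ||A||_2 = sqrt(λ_max) ≈ 7.4568.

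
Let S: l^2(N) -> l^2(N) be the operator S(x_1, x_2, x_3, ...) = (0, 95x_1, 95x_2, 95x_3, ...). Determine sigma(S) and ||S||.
sigma(S) = closed disk {z in C : |z| ≤ 95}; ||S|| = 95

Note S = 95·U where U is the unit right shift (U x)_k = x_{k-1} (with x_0 := 0); so ||S|| = 95||U|| and sigma(S) = 95·sigma(U). ||S x||^2 = sum_{k≥1} |95x_k|^2 = 9025||x||^2, so ||S|| = 95 and sigma(S) ⊂ {|z| ≤ 95}. For any |lambda| < 95, the equation (S - lambda I) x = 0 forces x_1 = 0, then 95x_k = lambda x_{k+1} ⇒ x = 0, so S has no eigenvalues. But (S - lambda I) is not surjective for |lambda| < 95: solving (S - lambda I) x = e_1 would require x_n proportional to (lambda/95)^(-n), which is not in l^2. So every |lambda| < 95 lies in the residual spectrum. The boundary |lambda| = 95 is in the approximate point spectrum (the spectrum is closed). Hence sigma(S) is the closed disk of radius 95.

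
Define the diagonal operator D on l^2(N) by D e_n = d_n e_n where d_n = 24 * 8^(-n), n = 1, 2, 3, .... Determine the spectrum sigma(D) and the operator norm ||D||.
sigma(D) = {24 * 8^(-n) : n ≥ 1} ∪ {0}; ||D|| = 3

A bounded diagonal operator on l^2 with diagonal entries d_n has spectrum equal to the closure of {d_n : n ≥ 1}: every d_n is an eigenvalue (with eigenvector e_n), so {d_n} ⊂ sigma(D); the spectrum is closed, so its closure is too; and for lambda not in the closure, (D - lambda I) has bounded inverse (the diagonal entries 1/(d_n - lambda) are bounded). For our sequence d_n = 24 * 8^(-n), n = 1, 2, 3, ...:
  - {d_n} = {24 * 8^(-n) : n ≥ 1}; the only limit point is 0
  - closure = {24 * 8^(-n) : n ≥ 1} ∪ {0}
For the norm: a diagonal operator has ||D|| = sup_n |d_n|. Here d_n = 24 * 8^(-n) is positive and decreasing, so sup_n |d_n| = d_1 = 24/8 = 3. So ||D|| = 3.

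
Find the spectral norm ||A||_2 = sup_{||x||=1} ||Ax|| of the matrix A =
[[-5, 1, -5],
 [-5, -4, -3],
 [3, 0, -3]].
||A||_2 ≈ 9.3146 (= sqrt(largest eigenvalue of A^T A))

||A||_2 = sigma_max(A) = sqrt(lambda_max(A^T A)). Form the symmetric matrix M = A^T A =
[[59, 15, 31],
 [15, 17, 7],
 [31, 7, 43]].
Its characteristic polynomial (trace, sum of principal 2x2 minors, determinant of M give the coefficients) is
  p(λ) = det(λ I - M) = λ^3 - 119λ^2 + 3036λ - 20736.
No integer candidate from the rational root theorem (±divisors of 20736) is a root, so the roots are irrational. The cubic discriminant is Δ = 2056482576 > 0, so there are three distinct real roots. p(11) = -408 and p(12) = 288 have opposite signs, so a root lies in (11, 12); Newton's method refines it to λ ≈ 11.5563. p(20) = 384 and p(21) = -198 have opposite signs, so a root lies in (20, 21); Newton's method refines it to λ ≈ 20.6812. p(86) = -3708 and p(87) = 1188 have opposite signs, so a root lies in (86, 87); Newton's method refines it to λ ≈ 86.7626. Check (Vieta): the three roots sum to 119, matching tr M = 119.
So the eigenvalues of A^T A are ≈ 11.5563, 20.6812, 86.7626 (all ≥ 0, as they must be for A^T A). The largest is λ_max ≈ 86.7626, hence ||A||_2 = sqrt(λ_max) ≈ 9.3146.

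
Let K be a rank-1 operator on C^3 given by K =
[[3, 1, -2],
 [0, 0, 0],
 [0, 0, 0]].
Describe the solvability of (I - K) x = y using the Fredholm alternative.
(I - K) is invertible (det(I - K) = -2 ≠ 0), so for every y in C^3 the equation (I - K) x = y has a unique solution.

K has rank 1, so it is an outer product K = u v^T: every row of K is a multiple of one row vector. Reading off the entries, u = (-1, 0, 0) and v = (-3, -1, 2) (row i of K equals u_i·v^T). A rank-one matrix u v^T satisfies K u = u (v·u) and kills the (2)-dimensional subspace v^⊥, so its characteristic polynomial is lambda^2 (lambda - v·u) with v·u = tr K = 3. Hence the eigenvalues of I - K are 1 (multiplicity 2) and 1 - (3) = -2, so det(I - K) = -2. (Direct check: I - K =
[[-2, -1, 2],
 [0, 1, 0],
 [0, 0, 1]]
has determinant -2.) The finite-dimensional Fredholm alternative says: either (I - K) is invertible, or ker(I - K) ≠ {0} and then range(I - K) = ker((I - K)^*)^⊥, with dim ker(I - K) = dim ker((I - K)^*). Since det(I - K) ≠ 0, 1 is not an eigenvalue of K and ker(I - K) = {0}, so we are in the first case: for every y there is a unique x = (I - K)^(-1) y. Explicitly, by the Sherman–Morrison formula, (I - u v^T)^(-1) = I + u v^T/(1 - v·u), i.e. (I - K)^(-1) = I + K/(-2).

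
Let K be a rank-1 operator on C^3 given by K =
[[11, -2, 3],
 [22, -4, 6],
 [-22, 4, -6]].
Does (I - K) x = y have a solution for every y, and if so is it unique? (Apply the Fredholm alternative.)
(I - K) is singular (det(I - K) = 0, i.e. 1 ∈ sigma(K)). (I - K) x = y is solvable iff y ⊥ ker((I - K)^*) = span{(11, -2, 3)}, i.e. iff 11y_1 - 2y_2 + 3y_3 = 0. When solvable, the solutions are x = y + c·(1, 2, -2), c arbitrary (ker(I - K) = span{(1, 2, -2)}, dimension 1).

K has rank 1, so it is an outer product K = u v^T: every row of K is a multiple of one row vector. Reading off the entries, u = (1, 2, -2) and v = (11, -2, 3) (row i of K equals u_i·v^T). A rank-one matrix u v^T satisfies K u = u (v·u) and kills the (2)-dimensional subspace v^⊥, so its characteristic polynomial is lambda^2 (lambda - v·u) with v·u = tr K = 1. Hence the eigenvalues of I - K are 1 (multiplicity 2) and 1 - (1) = 0, so det(I - K) = 0. (Direct check: I - K =
[[-10, 2, -3],
 [-22, 5, -6],
 [22, -4, 7]]
has determinant 0.) So 1 is an eigenvalue of K and (I - K) is not invertible. The finite-dimensional Fredholm alternative says: either (I - K) is invertible, or ker(I - K) ≠ {0} and then range(I - K) = ker((I - K)^*)^⊥, with dim ker(I - K) = dim ker((I - K)^*). We are in the second case, so we need both kernels. Kernel of I - K: (I - K) u = u - u (v·u) = u - u = 0, so ker(I - K) = span{u} = span{(1, 2, -2)} (it is exactly 1-dimensional because rank(I - K) = 2). Kernel of the adjoint: K is real, so (I - K)^* = I - K^T = I - v u^T, and (I - v u^T) v = v - v (u·v) = 0; hence ker((I - K)^*) = span{v} = span{(11, -2, 3)}. Therefore (I - K) x = y is solvable iff <y, v> = 0, i.e. iff 11y_1 - 2y_2 + 3y_3 = 0. When this holds, K y = u (v·y) = 0, so (I - K) y = y and x = y is a particular solution; the full solution set is the line x = y + c·u = y + c·(1, 2, -2), c ∈ C.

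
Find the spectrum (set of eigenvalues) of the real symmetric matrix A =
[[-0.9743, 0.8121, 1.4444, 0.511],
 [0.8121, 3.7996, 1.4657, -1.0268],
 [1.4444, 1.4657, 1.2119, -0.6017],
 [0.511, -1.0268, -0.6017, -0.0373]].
sigma(A) ≈ {-2, 0, 1, 5}

A is real symmetric, so its spectrum consists of real eigenvalues. Expanding the characteristic polynomial of the displayed matrix gives
  det(λ I - A) = p(λ) = λ^4 + (-4)λ^3 + (-7)λ^2 + (10)λ + (0).
Solving p(λ) = 0 yields eigenvalues ≈ -2, 0, 1, 5. (A is shown rounded to 4 decimals, so these recover the underlying integer eigenvalues to within that precision.)
Verification: the trace of A = 4 equals the sum of eigenvalues 4, and det(A) ≈ 0.0006 matches the eigenvalue product 0.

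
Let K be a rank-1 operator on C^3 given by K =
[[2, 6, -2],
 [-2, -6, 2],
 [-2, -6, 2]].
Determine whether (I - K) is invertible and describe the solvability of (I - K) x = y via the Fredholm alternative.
(I - K) is invertible (det(I - K) = 3 ≠ 0), so for every y in C^3 the equation (I - K) x = y has a unique solution.

K has rank 1, so it is an outer product K = u v^T: every row of K is a multiple of one row vector. Reading off the entries, u = (2, -2, -2) and v = (1, 3, -1) (row i of K equals u_i·v^T). A rank-one matrix u v^T satisfies K u = u (v·u) and kills the (2)-dimensional subspace v^⊥, so its characteristic polynomial is lambda^2 (lambda - v·u) with v·u = tr K = -2. Hence the eigenvalues of I - K are 1 (multiplicity 2) and 1 - (-2) = 3, so det(I - K) = 3. (Direct check: I - K =
[[-1, -6, 2],
 [2, 7, -2],
 [2, 6, -1]]
has determinant 3.) The finite-dimensional Fredholm alternative says: either (I - K) is invertible, or ker(I - K) ≠ {0} and then range(I - K) = ker((I - K)^*)^⊥, with dim ker(I - K) = dim ker((I - K)^*). Since det(I - K) ≠ 0, 1 is not an eigenvalue of K and ker(I - K) = {0}, so we are in the first case: for every y there is a unique x = (I - K)^(-1) y. Explicitly, by the Sherman–Morrison formula, (I - u v^T)^(-1) = I + u v^T/(1 - v·u), i.e. (I - K)^(-1) = I + K/(3).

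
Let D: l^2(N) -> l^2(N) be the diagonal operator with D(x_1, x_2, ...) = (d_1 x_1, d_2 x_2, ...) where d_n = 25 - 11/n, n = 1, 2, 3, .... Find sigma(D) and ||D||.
sigma(D) = {25 - 11/n : n ≥ 1} ∪ {25}; ||D|| = 25

A bounded diagonal operator on l^2 with diagonal entries d_n has spectrum equal to the closure of {d_n : n ≥ 1}: every d_n is an eigenvalue (with eigenvector e_n), so {d_n} ⊂ sigma(D); the spectrum is closed, so its closure is too; and for lambda not in the closure, (D - lambda I) has bounded inverse (the diagonal entries 1/(d_n - lambda) are bounded). For our sequence d_n = 25 - 11/n, n = 1, 2, 3, ...:
  - {d_n} = {25 - 11/n : n ≥ 1}; the only limit point is 25
  - closure = {25 - 11/n : n ≥ 1} ∪ {25}
For the norm: a diagonal operator has ||D|| = sup_n |d_n|. Here d_n = 25 - 11/n increases monotonically from d_1 = 14 toward 25, with all terms in [14, 25); so sup_n |d_n| = 25 (the supremum is the limit, not attained). So ||D|| = 25.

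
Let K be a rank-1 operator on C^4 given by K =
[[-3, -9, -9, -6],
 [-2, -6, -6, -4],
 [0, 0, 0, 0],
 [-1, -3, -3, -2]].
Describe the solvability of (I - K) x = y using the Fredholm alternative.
(I - K) is invertible (det(I - K) = 12 ≠ 0), so for every y in C^4 the equation (I - K) x = y has a unique solution.

K has rank 1, so it is an outer product K = u v^T: every row of K is a multiple of one row vector. Reading off the entries, u = (-3, -2, 0, -1) and v = (1, 3, 3, 2) (row i of K equals u_i·v^T). A rank-one matrix u v^T satisfies K u = u (v·u) and kills the (3)-dimensional subspace v^⊥, so its characteristic polynomial is lambda^3 (lambda - v·u) with v·u = tr K = -11. Hence the eigenvalues of I - K are 1 (multiplicity 3) and 1 - (-11) = 12, so det(I - K) = 12. (Direct check: I - K =
[[4, 9, 9, 6],
 [2, 7, 6, 4],
 [0, 0, 1, 0],
 [1, 3, 3, 3]]
has determinant 12.) The finite-dimensional Fredholm alternative says: either (I - K) is invertible, or ker(I - K) ≠ {0} and then range(I - K) = ker((I - K)^*)^⊥, with dim ker(I - K) = dim ker((I - K)^*). Since det(I - K) ≠ 0, 1 is not an eigenvalue of K and ker(I - K) = {0}, so we are in the first case: for every y there is a unique x = (I - K)^(-1) y. Explicitly, by the Sherman–Morrison formula, (I - u v^T)^(-1) = I + u v^T/(1 - v·u), i.e. (I - K)^(-1) = I + K/(12).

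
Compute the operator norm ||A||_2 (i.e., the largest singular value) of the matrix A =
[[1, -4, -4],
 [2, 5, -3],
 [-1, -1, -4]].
||A||_2 ≈ 6.824 (= sqrt(largest eigenvalue of A^T A))

||A||_2 = sigma_max(A) = sqrt(lambda_max(A^T A)). Form the symmetric matrix M = A^T A =
[[6, 7, -6],
 [7, 42, 5],
 [-6, 5, 41]].
Its characteristic polynomial (trace, sum of principal 2x2 minors, determinant of M give the coefficients) is
  p(λ) = det(λ I - M) = λ^3 - 89λ^2 + 2110λ - 6241.
No integer candidate from the rational root theorem (±divisors of 6241) is a root, so the roots are irrational. The cubic discriminant is Δ = 134814817 > 0, so there are three distinct real roots. p(3) = -685 and p(4) = 839 have opposite signs, so a root lies in (3, 4); Newton's method refines it to λ ≈ 3.4368. p(38) = 295 and p(39) = -1 have opposite signs, so a root lies in (38, 39); Newton's method refines it to λ ≈ 38.9963. p(46) = -169 and p(47) = 151 have opposite signs, so a root lies in (46, 47); Newton's method refines it to λ ≈ 46.5669. Check (Vieta): the three roots sum to 89, matching tr M = 89.
So the eigenvalues of A^T A are ≈ 3.4368, 38.9963, 46.5669 (all ≥ 0, as they must be for A^T A). The largest is λ_max ≈ 46.5669, hence ||A||_2 = sqrt(λ_max) ≈ 6.824.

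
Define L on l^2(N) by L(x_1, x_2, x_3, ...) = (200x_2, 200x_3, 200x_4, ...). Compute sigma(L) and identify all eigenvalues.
sigma(L) = closed disk {z in C : |z| ≤ 200}; sigma_p(L) = open disk {z in C : |z| < 200}

Note L = 200·V where V is the unit left shift (V x)_k = x_{k+1}; so sigma(L) = 200·sigma(V) and ||L|| = 200||V||. ||L x||^2 = 40000sum_{k≥2} |x_k|^2 ≤ 40000||x||^2, with equality on {x : x_1 = 0}, so ||L|| = 200. For any lambda with |lambda| < 200, set r = lambda/200 (|r| < 1); the vector x = (1, r, r^2, ...) is in l^2 and satisfies L x = 200(r, r^2, ...) = lambda x, so lambda is an eigenvalue. On the boundary |lambda| = 200 the geometric series diverges, so no l^2 eigenvector exists, but these lambda lie in the approximate point spectrum. Hence sigma(L) is the closed disk of radius 200 and sigma_p(L) is the open disk.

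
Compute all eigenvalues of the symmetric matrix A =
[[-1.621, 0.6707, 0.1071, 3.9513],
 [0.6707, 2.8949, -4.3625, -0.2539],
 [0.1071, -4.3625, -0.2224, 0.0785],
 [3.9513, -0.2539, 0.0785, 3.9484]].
sigma(A) ≈ {-4, -3, 6} (6 with multiplicity 2)

A is real symmetric, so its spectrum consists of real eigenvalues. Expanding the characteristic polynomial of the displayed matrix gives
  det(λ I - A) = p(λ) = λ^4 + (-5)λ^3 + (-36)λ^2 + (107.998)λ + (432.0021).
Solving p(λ) = 0 yields eigenvalues ≈ -4, -3, 6, 6. (A is shown rounded to 4 decimals, so these recover the underlying integer eigenvalues to within that precision.)
Verification: the trace of A = 5 equals the sum of eigenvalues 5, and det(A) ≈ 432.0021 matches the eigenvalue product 432.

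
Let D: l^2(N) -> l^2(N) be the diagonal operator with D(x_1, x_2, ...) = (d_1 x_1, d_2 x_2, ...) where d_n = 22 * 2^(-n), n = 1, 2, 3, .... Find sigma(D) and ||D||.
sigma(D) = {22 * 2^(-n) : n ≥ 1} ∪ {0}; ||D|| = 11

A bounded diagonal operator on l^2 with diagonal entries d_n has spectrum equal to the closure of {d_n : n ≥ 1}: every d_n is an eigenvalue (with eigenvector e_n), so {d_n} ⊂ sigma(D); the spectrum is closed, so its closure is too; and for lambda not in the closure, (D - lambda I) has bounded inverse (the diagonal entries 1/(d_n - lambda) are bounded). For our sequence d_n = 22 * 2^(-n), n = 1, 2, 3, ...:
  - {d_n} = {22 * 2^(-n) : n ≥ 1}; the only limit point is 0
  - closure = {22 * 2^(-n) : n ≥ 1} ∪ {0}
For the norm: a diagonal operator has ||D|| = sup_n |d_n|. Here d_n = 22 * 2^(-n) is positive and decreasing, so sup_n |d_n| = d_1 = 22/2 = 11. So ||D|| = 11.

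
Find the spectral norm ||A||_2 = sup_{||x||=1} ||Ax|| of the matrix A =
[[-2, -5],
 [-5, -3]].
||A||_2 = sqrt((63 + sqrt(2525))/2) ≈ 7.5249 (= sqrt(largest eigenvalue of A^T A))

||A||_2 = sigma_max(A) = sqrt(lambda_max(A^T A)). Form the symmetric matrix M = A^T A =
[[29, 25],
 [25, 34]].
Its characteristic polynomial (trace, determinant of M give the coefficients) is
  p(λ) = det(λ I - M) = λ^2 - 63λ + 361.
For λ^2 - 63λ + 361 the discriminant is 2525. It is nonnegative but not a perfect square, so the roots are real and irrational: λ = (63 ± sqrt(2525))/2 ≈ 56.6247, 6.3753.
So the eigenvalues of A^T A are ≈ 6.3753, 56.6247 (all ≥ 0, as they must be for A^T A). The largest is λ_max = (63 + sqrt(2525))/2 ≈ 56.6247, hence ||A||_2 = sqrt(λ_max) = sqrt((63 + sqrt(2525))/2) ≈ 7.5249.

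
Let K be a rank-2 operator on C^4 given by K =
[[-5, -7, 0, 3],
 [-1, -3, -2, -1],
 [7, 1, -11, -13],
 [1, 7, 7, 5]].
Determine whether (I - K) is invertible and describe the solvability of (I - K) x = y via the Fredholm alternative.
(I - K) is invertible (det(I - K) = 113 ≠ 0), so for every y in C^4 the equation (I - K) x = y has a unique solution.

K has rank 2 and factors as K = U V^T = u1 v1^T + u2 v2^T with u1 = (1, 1, 3, -3), v1 = (1, -1, -3, -3), u2 = (-3, -1, 2, 2), v2 = (2, 2, -1, -2) (multiplying out reproduces the displayed K). The nonzero eigenvalues of U V^T coincide with those of the 2 x 2 matrix G = V^T U = [[v1·u1, v1·u2], [v2·u1, v2·u2]] = [[0, -14], [7, -14]], and by the Sylvester determinant identity det(I_4 - U V^T) = det(I_2 - V^T U) = det([[1, 14], [-7, 15]]) = (1)(15) - (14)(-7) = 113. (Direct check: I - K =
[[6, 7, 0, -3],
 [1, 4, 2, 1],
 [-7, -1, 12, 13],
 [-1, -7, -7, -4]]
has determinant 113.) The finite-dimensional Fredholm alternative says: either (I - K) is invertible, or ker(I - K) ≠ {0} and then range(I - K) = ker((I - K)^*)^⊥, with dim ker(I - K) = dim ker((I - K)^*). Since det(I - K) ≠ 0, 1 is not an eigenvalue of K and ker(I - K) = {0}, so we are in the first case: for every y there is a unique x = (I - K)^(-1) y. (Explicitly, by the Woodbury identity, (I - U V^T)^(-1) = I + U (I_2 - G)^(-1) V^T.)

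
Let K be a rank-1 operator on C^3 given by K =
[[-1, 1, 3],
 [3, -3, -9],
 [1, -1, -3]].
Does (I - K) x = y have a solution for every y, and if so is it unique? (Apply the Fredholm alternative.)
(I - K) is invertible (det(I - K) = 8 ≠ 0), so for every y in C^3 the equation (I - K) x = y has a unique solution.

K has rank 1, so it is an outer product K = u v^T: every row of K is a multiple of one row vector. Reading off the entries, u = (1, -3, -1) and v = (-1, 1, 3) (row i of K equals u_i·v^T). A rank-one matrix u v^T satisfies K u = u (v·u) and kills the (2)-dimensional subspace v^⊥, so its characteristic polynomial is lambda^2 (lambda - v·u) with v·u = tr K = -7. Hence the eigenvalues of I - K are 1 (multiplicity 2) and 1 - (-7) = 8, so det(I - K) = 8. (Direct check: I - K =
[[2, -1, -3],
 [-3, 4, 9],
 [-1, 1, 4]]
has determinant 8.) The finite-dimensional Fredholm alternative says: either (I - K) is invertible, or ker(I - K) ≠ {0} and then range(I - K) = ker((I - K)^*)^⊥, with dim ker(I - K) = dim ker((I - K)^*). Since det(I - K) ≠ 0, 1 is not an eigenvalue of K and ker(I - K) = {0}, so we are in the first case: for every y there is a unique x = (I - K)^(-1) y. Explicitly, by the Sherman–Morrison formula, (I - u v^T)^(-1) = I + u v^T/(1 - v·u), i.e. (I - K)^(-1) = I + K/(8).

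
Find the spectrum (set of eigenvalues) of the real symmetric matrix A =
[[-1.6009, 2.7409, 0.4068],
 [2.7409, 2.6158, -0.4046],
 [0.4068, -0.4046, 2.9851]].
sigma(A) ≈ {-3, 3, 4}

A is real symmetric, so its spectrum consists of real eigenvalues. Expanding the characteristic polynomial of the displayed matrix gives
  det(λ I - A) = p(λ) = λ^3 + (-4)λ^2 + (-9)λ + (36).
Solving p(λ) = 0 yields eigenvalues ≈ -3, 3, 4. (A is shown rounded to 4 decimals, so these recover the underlying integer eigenvalues to within that precision.)
Verification: the trace of A = 4 equals the sum of eigenvalues 4, and det(A) ≈ -35.9992 matches the eigenvalue product -36.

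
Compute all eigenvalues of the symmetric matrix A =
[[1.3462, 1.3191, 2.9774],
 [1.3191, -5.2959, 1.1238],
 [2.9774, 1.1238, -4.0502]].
sigma(A) ≈ {-6, -5, 3}

A is real symmetric, so its spectrum consists of real eigenvalues. Expanding the characteristic polynomial of the displayed matrix gives
  det(λ I - A) = p(λ) = λ^3 + (8)λ^2 + (-3)λ + (-89.9977).
Solving p(λ) = 0 yields eigenvalues ≈ -6, -5, 3. (A is shown rounded to 4 decimals, so these recover the underlying integer eigenvalues to within that precision.)
Verification: the trace of A = -8 equals the sum of eigenvalues -8, and det(A) ≈ 89.9977 matches the eigenvalue product 90.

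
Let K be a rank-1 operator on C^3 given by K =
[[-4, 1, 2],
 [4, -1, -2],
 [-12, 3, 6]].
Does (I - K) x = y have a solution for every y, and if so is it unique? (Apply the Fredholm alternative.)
(I - K) is singular (det(I - K) = 0, i.e. 1 ∈ sigma(K)). (I - K) x = y is solvable iff y ⊥ ker((I - K)^*) = span{(-4, 1, 2)}, i.e. iff -4y_1 + y_2 + 2y_3 = 0. When solvable, the solutions are x = y + c·(1, -1, 3), c arbitrary (ker(I - K) = span{(1, -1, 3)}, dimension 1).

K has rank 1, so it is an outer product K = u v^T: every row of K is a multiple of one row vector. Reading off the entries, u = (1, -1, 3) and v = (-4, 1, 2) (row i of K equals u_i·v^T). A rank-one matrix u v^T satisfies K u = u (v·u) and kills the (2)-dimensional subspace v^⊥, so its characteristic polynomial is lambda^2 (lambda - v·u) with v·u = tr K = 1. Hence the eigenvalues of I - K are 1 (multiplicity 2) and 1 - (1) = 0, so det(I - K) = 0. (Direct check: I - K =
[[5, -1, -2],
 [-4, 2, 2],
 [12, -3, -5]]
has determinant 0.) So 1 is an eigenvalue of K and (I - K) is not invertible. The finite-dimensional Fredholm alternative says: either (I - K) is invertible, or ker(I - K) ≠ {0} and then range(I - K) = ker((I - K)^*)^⊥, with dim ker(I - K) = dim ker((I - K)^*). We are in the second case, so we need both kernels. Kernel of I - K: (I - K) u = u - u (v·u) = u - u = 0, so ker(I - K) = span{u} = span{(1, -1, 3)} (it is exactly 1-dimensional because rank(I - K) = 2). Kernel of the adjoint: K is real, so (I - K)^* = I - K^T = I - v u^T, and (I - v u^T) v = v - v (u·v) = 0; hence ker((I - K)^*) = span{v} = span{(-4, 1, 2)}. Therefore (I - K) x = y is solvable iff <y, v> = 0, i.e. iff -4y_1 + y_2 + 2y_3 = 0. When this holds, K y = u (v·y) = 0, so (I - K) y = y and x = y is a particular solution; the full solution set is the line x = y + c·u = y + c·(1, -1, 3), c ∈ C.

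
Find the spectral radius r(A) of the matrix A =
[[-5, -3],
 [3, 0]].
r(A) = 3

The eigenvalues of A are the roots of its characteristic polynomial. With M = A (coefficients from the trace and determinant):
  p(λ) = det(λ I - M) = λ^2 + 5λ + 9.
For λ^2 + 5λ + 9 the discriminant is -11. It is negative, so the roots are the complex-conjugate pair λ = -5/2 ± (sqrt(11)/2) i ≈ -2.5 ± 1.6583i. For a conjugate pair the product of the roots equals the constant term, so |λ|^2 = 9 and |λ| = sqrt(9) = 3.
Thus the eigenvalues (to 4 decimals) are -2.5 ± 1.6583i (modulus 3). The spectral radius is the largest modulus: r(A) = 3. (Cross-check: r(A) ≤ ||A||_2 ≈ 6.4051; equality holds whenever A is normal, though it can also hold for some non-normal A.)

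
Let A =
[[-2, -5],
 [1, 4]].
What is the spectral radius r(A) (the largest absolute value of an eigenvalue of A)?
r(A) = 3

The eigenvalues of A are the roots of its characteristic polynomial. With M = A (coefficients from the trace and determinant):
  p(λ) = det(λ I - M) = λ^2 - 2λ - 3.
For λ^2 - 2λ - 3 the discriminant is 16. It is a perfect square (4^2), so the roots are rational: λ = (2 ± 4)/2 = 3, -1.
Thus the eigenvalues (to 4 decimals) are 3 (modulus 3); -1 (modulus 1). The spectral radius is the largest modulus: r(A) = 3. (Cross-check: r(A) ≤ ||A||_2 ≈ 6.7678; equality holds whenever A is normal, though it can also hold for some non-normal A.)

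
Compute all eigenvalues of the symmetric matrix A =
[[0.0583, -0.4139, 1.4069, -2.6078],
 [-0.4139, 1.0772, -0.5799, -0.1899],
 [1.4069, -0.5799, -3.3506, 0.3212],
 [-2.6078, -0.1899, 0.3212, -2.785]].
sigma(A) ≈ {-5, -3, 1, 2}

A is real symmetric, so its spectrum consists of real eigenvalues. Expanding the characteristic polynomial of the displayed matrix gives
  det(λ I - A) = p(λ) = λ^4 + (5)λ^3 + (-7)λ^2 + (-29)λ + (29.999).
Solving p(λ) = 0 yields eigenvalues ≈ -5, -3, 1, 2. (A is shown rounded to 4 decimals, so these recover the underlying integer eigenvalues to within that precision.)
Verification: the trace of A = -5 equals the sum of eigenvalues -5, and det(A) ≈ 29.9990 matches the eigenvalue product 30.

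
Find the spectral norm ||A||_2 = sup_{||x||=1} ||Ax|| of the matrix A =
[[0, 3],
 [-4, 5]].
||A||_2 = sqrt((50 + sqrt(1924))/2) ≈ 6.8507 (= sqrt(largest eigenvalue of A^T A))

||A||_2 = sigma_max(A) = sqrt(lambda_max(A^T A)). Form the symmetric matrix M = A^T A =
[[16, -20],
 [-20, 34]].
Its characteristic polynomial (trace, determinant of M give the coefficients) is
  p(λ) = det(λ I - M) = λ^2 - 50λ + 144.
For λ^2 - 50λ + 144 the discriminant is 1924. It is nonnegative but not a perfect square, so the roots are real and irrational: λ = (50 ± sqrt(1924))/2 ≈ 46.9317, 3.0683.
So the eigenvalues of A^T A are ≈ 3.0683, 46.9317 (all ≥ 0, as they must be for A^T A). The largest is λ_max = (50 + sqrt(1924))/2 ≈ 46.9317, hence ||A||_2 = sqrt(λ_max) = sqrt((50 + sqrt(1924))/2) ≈ 6.8507.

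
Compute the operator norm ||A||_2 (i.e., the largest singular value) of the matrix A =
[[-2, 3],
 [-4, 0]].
||A||_2 = sqrt((29 + sqrt(265))/2) ≈ 4.7581 (= sqrt(largest eigenvalue of A^T A))

||A||_2 = sigma_max(A) = sqrt(lambda_max(A^T A)). Form the symmetric matrix M = A^T A =
[[20, -6],
 [-6, 9]].
Its characteristic polynomial (trace, determinant of M give the coefficients) is
  p(λ) = det(λ I - M) = λ^2 - 29λ + 144.
For λ^2 - 29λ + 144 the discriminant is 265. It is nonnegative but not a perfect square, so the roots are real and irrational: λ = (29 ± sqrt(265))/2 ≈ 22.6394, 6.3606.
So the eigenvalues of A^T A are ≈ 6.3606, 22.6394 (all ≥ 0, as they must be for A^T A). The largest is λ_max = (29 + sqrt(265))/2 ≈ 22.6394, hence ||A||_2 = sqrt(λ_max) = sqrt((29 + sqrt(265))/2) ≈ 4.7581.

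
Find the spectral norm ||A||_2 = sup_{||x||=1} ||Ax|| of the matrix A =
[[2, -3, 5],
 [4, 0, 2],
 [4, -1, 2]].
||A||_2 ≈ 8.1796 (= sqrt(largest eigenvalue of A^T A))

||A||_2 = sigma_max(A) = sqrt(lambda_max(A^T A)). Form the symmetric matrix M = A^T A =
[[36, -10, 26],
 [-10, 10, -17],
 [26, -17, 33]].
Its characteristic polynomial (trace, sum of principal 2x2 minors, determinant of M give the coefficients) is
  p(λ) = det(λ I - M) = λ^3 - 79λ^2 + 813λ - 256.
No integer candidate from the rational root theorem (±divisors of 256) is a root, so the roots are irrational. The cubic discriminant is Δ = 1764952949 > 0, so there are three distinct real roots. p(0) = -256 and p(1) = 479 have opposite signs, so a root lies in (0, 1); Newton's method refines it to λ ≈ 0.3251. p(11) = 459 and p(12) = -148 have opposite signs, so a root lies in (11, 12); Newton's method refines it to λ ≈ 11.7691. p(66) = -3226 and p(67) = 347 have opposite signs, so a root lies in (66, 67); Newton's method refines it to λ ≈ 66.9058. Check (Vieta): the three roots sum to 79, matching tr M = 79.
So the eigenvalues of A^T A are ≈ 0.3251, 11.7691, 66.9058 (all ≥ 0, as they must be for A^T A). The largest is λ_max ≈ 66.9058, hence ||A||_2 = sqrt(λ_max) ≈ 8.1796.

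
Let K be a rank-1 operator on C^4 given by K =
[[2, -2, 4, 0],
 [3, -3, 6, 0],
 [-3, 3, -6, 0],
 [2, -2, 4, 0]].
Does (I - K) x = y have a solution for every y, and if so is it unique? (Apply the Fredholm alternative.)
(I - K) is invertible (det(I - K) = 8 ≠ 0), so for every y in C^4 the equation (I - K) x = y has a unique solution.

K has rank 1, so it is an outer product K = u v^T: every row of K is a multiple of one row vector. Reading off the entries, u = (2, 3, -3, 2) and v = (1, -1, 2, 0) (row i of K equals u_i·v^T). A rank-one matrix u v^T satisfies K u = u (v·u) and kills the (3)-dimensional subspace v^⊥, so its characteristic polynomial is lambda^3 (lambda - v·u) with v·u = tr K = -7. Hence the eigenvalues of I - K are 1 (multiplicity 3) and 1 - (-7) = 8, so det(I - K) = 8. (Direct check: I - K =
[[-1, 2, -4, 0],
 [-3, 4, -6, 0],
 [3, -3, 7, 0],
 [-2, 2, -4, 1]]
has determinant 8.) The finite-dimensional Fredholm alternative says: either (I - K) is invertible, or ker(I - K) ≠ {0} and then range(I - K) = ker((I - K)^*)^⊥, with dim ker(I - K) = dim ker((I - K)^*). Since det(I - K) ≠ 0, 1 is not an eigenvalue of K and ker(I - K) = {0}, so we are in the first case: for every y there is a unique x = (I - K)^(-1) y. Explicitly, by the Sherman–Morrison formula, (I - u v^T)^(-1) = I + u v^T/(1 - v·u), i.e. (I - K)^(-1) = I + K/(8).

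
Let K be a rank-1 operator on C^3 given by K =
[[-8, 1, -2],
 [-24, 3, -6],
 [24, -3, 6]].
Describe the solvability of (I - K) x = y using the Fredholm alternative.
(I - K) is singular (det(I - K) = 0, i.e. 1 ∈ sigma(K)). (I - K) x = y is solvable iff y ⊥ ker((I - K)^*) = span{(-8, 1, -2)}, i.e. iff -8y_1 + y_2 - 2y_3 = 0. When solvable, the solutions are x = y + c·(1, 3, -3), c arbitrary (ker(I - K) = span{(1, 3, -3)}, dimension 1).

K has rank 1, so it is an outer product K = u v^T: every row of K is a multiple of one row vector. Reading off the entries, u = (1, 3, -3) and v = (-8, 1, -2) (row i of K equals u_i·v^T). A rank-one matrix u v^T satisfies K u = u (v·u) and kills the (2)-dimensional subspace v^⊥, so its characteristic polynomial is lambda^2 (lambda - v·u) with v·u = tr K = 1. Hence the eigenvalues of I - K are 1 (multiplicity 2) and 1 - (1) = 0, so det(I - K) = 0. (Direct check: I - K =
[[9, -1, 2],
 [24, -2, 6],
 [-24, 3, -5]]
has determinant 0.) So 1 is an eigenvalue of K and (I - K) is not invertible. The finite-dimensional Fredholm alternative says: either (I - K) is invertible, or ker(I - K) ≠ {0} and then range(I - K) = ker((I - K)^*)^⊥, with dim ker(I - K) = dim ker((I - K)^*). We are in the second case, so we need both kernels. Kernel of I - K: (I - K) u = u - u (v·u) = u - u = 0, so ker(I - K) = span{u} = span{(1, 3, -3)} (it is exactly 1-dimensional because rank(I - K) = 2). Kernel of the adjoint: K is real, so (I - K)^* = I - K^T = I - v u^T, and (I - v u^T) v = v - v (u·v) = 0; hence ker((I - K)^*) = span{v} = span{(-8, 1, -2)}. Therefore (I - K) x = y is solvable iff <y, v> = 0, i.e. iff -8y_1 + y_2 - 2y_3 = 0. When this holds, K y = u (v·y) = 0, so (I - K) y = y and x = y is a particular solution; the full solution set is the line x = y + c·u = y + c·(1, 3, -3), c ∈ C.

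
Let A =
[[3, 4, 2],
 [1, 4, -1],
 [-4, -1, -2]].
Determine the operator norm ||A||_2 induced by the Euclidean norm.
||A||_2 ≈ 7.3237 (= sqrt(largest eigenvalue of A^T A))

||A||_2 = sigma_max(A) = sqrt(lambda_max(A^T A)). Form the symmetric matrix M = A^T A =
[[26, 20, 13],
 [20, 33, 6],
 [13, 6, 9]].
Its characteristic polynomial (trace, sum of principal 2x2 minors, determinant of M give the coefficients) is
  p(λ) = det(λ I - M) = λ^3 - 68λ^2 + 784λ - 729.
No integer candidate from the rational root theorem (±divisors of 729) is a root, so the roots are irrational. The cubic discriminant is Δ = 682935573 > 0, so there are three distinct real roots. p(1) = -12 and p(2) = 575 have opposite signs, so a root lies in (1, 2); Newton's method refines it to λ ≈ 1.0185. p(13) = 168 and p(14) = -337 have opposite signs, so a root lies in (13, 14); Newton's method refines it to λ ≈ 13.345. p(53) = -1312 and p(54) = 783 have opposite signs, so a root lies in (53, 54); Newton's method refines it to λ ≈ 53.6365. Check (Vieta): the three roots sum to 68, matching tr M = 68.
So the eigenvalues of A^T A are ≈ 1.0185, 13.345, 53.6365 (all ≥ 0, as they must be for A^T A). The largest is λ_max ≈ 53.6365, hence ||A||_2 = sqrt(λ_max) ≈ 7.3237.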